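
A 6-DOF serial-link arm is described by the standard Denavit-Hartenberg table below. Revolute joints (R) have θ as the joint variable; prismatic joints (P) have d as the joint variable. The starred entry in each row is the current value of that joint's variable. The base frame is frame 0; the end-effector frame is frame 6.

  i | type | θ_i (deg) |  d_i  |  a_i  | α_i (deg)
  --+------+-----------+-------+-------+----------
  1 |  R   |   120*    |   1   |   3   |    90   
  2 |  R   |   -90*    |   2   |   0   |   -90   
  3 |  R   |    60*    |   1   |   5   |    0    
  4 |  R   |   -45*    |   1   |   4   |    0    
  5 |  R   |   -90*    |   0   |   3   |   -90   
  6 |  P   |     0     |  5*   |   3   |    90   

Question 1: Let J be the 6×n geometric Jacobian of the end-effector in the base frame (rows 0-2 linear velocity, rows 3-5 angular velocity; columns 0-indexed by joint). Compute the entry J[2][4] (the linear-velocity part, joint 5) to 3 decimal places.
axis z_4 = (-0.5000,0.8660,0.0000); lever o_n−o_4 = (3.8984,2.2507,-6.3825)
cross product → J_v[:, 4] = (-5.5274,-3.1913,-4.5015)
J_ω[:, 4] = z_4
entry J[2][4] = -4.5015

-4.501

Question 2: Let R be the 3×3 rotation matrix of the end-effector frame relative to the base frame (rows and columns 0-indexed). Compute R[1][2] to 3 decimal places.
0.866

End-effector z-axis (col 2 of R) = (-0.5000,0.8660,0.0000)
R[1][2] = 0.8660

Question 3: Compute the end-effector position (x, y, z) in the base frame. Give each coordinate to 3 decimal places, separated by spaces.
-1.516 4.898 -11.746

after link 1: o_1 = (-1.5000, 2.5981, 1.0000)
after link 2: o_2 = (0.2321, 3.5981, 1.0000)
after link 3: o_3 = (-4.0179, 2.2990, -1.5000)
after link 4: o_4 = (-5.4145, 2.6474, -5.3637)
after link 5: o_5 = (-2.9050, 4.0963, -6.1402)
after link 6: o_6 = (-1.5161, 4.8982, -11.7462)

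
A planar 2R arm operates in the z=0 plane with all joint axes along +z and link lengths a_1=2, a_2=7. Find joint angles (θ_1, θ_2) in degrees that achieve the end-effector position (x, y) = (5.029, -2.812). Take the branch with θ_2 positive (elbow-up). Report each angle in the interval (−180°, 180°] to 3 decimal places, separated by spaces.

-150.014 135.008

cos θ_2 = (33.1982−2²−7²)/(2·2·7) = -0.7072; θ_2 = 135.0082° (elbow-up)
β = atan2(-2.8120,5.0290) = -29.2120°; ψ = atan2(4.9490,-2.9505) = 120.8020°
θ_1 = β − ψ = -150.0140°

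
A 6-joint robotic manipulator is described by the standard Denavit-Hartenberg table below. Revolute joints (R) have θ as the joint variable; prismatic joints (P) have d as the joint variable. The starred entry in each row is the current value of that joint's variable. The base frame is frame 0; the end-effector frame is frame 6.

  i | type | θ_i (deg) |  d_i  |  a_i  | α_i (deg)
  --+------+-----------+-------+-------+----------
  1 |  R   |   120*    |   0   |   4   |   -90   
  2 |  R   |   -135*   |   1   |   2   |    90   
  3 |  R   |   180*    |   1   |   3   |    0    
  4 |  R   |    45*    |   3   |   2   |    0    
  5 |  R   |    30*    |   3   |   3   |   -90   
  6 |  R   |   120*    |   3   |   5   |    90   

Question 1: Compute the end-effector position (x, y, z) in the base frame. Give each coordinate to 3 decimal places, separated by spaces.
after link 1: o_1 = (-2.0000, 3.4641, 0.0000)
after link 2: o_2 = (-2.1589, 1.7394, 1.4142)
after link 3: o_3 = (-2.8660, 2.9641, -1.4142)
after link 4: o_4 = (-1.0806, 2.7001, -4.5355)
after link 5: o_5 = (2.2151, 2.7874, -7.2059)
after link 6: o_6 = (0.5186, 2.4491, -1.6375)

0.519 2.449 -1.637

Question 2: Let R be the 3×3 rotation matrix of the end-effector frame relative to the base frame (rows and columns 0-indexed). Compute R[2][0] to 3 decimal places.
End-effector x-axis (col 0 of R) = (-0.6787,0.2096,0.7039)
R[2][0] = 0.7039

0.704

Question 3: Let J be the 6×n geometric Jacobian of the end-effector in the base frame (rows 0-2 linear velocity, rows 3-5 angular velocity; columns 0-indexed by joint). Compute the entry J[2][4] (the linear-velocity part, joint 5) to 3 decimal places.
0.891

axis z_4 = (0.3536,-0.6124,-0.7071); lever o_n−o_4 = (1.5992,-0.2510,2.8981)
cross product → J_v[:, 4] = (-1.9522,-2.1554,0.8905)
J_ω[:, 4] = z_4
entry J[2][4] = 0.8905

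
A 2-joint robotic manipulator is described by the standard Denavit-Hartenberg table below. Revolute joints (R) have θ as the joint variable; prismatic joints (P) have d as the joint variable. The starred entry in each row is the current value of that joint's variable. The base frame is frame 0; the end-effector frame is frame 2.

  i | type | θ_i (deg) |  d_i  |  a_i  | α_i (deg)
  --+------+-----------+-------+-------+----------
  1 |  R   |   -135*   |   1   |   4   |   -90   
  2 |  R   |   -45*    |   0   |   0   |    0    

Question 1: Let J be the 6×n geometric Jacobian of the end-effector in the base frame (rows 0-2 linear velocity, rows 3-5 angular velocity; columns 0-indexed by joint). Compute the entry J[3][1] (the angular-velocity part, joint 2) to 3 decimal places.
0.707

axis z_1 = (0.7071,-0.7071,0.0000); lever o_n−o_1 = (0.0000,0.0000,0.0000)
cross product → J_v[:, 1] = (-0.0000,0.0000,0.0000)
J_ω[:, 1] = z_1
entry J[3][1] = 0.7071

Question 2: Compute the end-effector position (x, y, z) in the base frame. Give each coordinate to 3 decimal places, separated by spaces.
-2.828 -2.828 1.000

after link 1: o_1 = (-2.8284, -2.8284, 1.0000)
after link 2: o_2 = (-2.8284, -2.8284, 1.0000)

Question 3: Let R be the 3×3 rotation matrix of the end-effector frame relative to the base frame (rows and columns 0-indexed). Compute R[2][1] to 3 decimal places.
End-effector y-axis (col 1 of R) = (-0.5000,-0.5000,-0.7071)
R[2][1] = -0.7071

-0.707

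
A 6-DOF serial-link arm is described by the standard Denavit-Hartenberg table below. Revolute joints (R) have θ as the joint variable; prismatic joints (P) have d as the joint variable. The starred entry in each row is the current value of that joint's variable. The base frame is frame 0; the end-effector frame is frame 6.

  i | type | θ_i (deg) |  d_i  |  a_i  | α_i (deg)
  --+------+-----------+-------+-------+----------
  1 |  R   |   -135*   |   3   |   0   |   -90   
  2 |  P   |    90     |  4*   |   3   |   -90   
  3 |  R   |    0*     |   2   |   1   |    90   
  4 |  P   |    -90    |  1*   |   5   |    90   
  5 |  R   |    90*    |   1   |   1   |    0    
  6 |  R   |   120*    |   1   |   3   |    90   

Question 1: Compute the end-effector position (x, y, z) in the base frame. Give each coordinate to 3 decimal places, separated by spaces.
2.898 -3.466 1.000

after link 1: o_1 = (0.0000, 0.0000, 3.0000)
after link 2: o_2 = (2.8284, -2.8284, 0.0000)
after link 3: o_3 = (4.2426, -1.4142, -1.0000)
after link 4: o_4 = (1.4142, -5.6569, -1.0000)
after link 5: o_5 = (2.1213, -6.3640, 0.0000)
after link 6: o_6 = (2.8978, -3.4662, 1.0000)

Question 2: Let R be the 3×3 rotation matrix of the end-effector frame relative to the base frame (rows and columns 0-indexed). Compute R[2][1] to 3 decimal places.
End-effector y-axis (col 1 of R) = (-0.0000,0.0000,1.0000)
R[2][1] = 1.0000

1.000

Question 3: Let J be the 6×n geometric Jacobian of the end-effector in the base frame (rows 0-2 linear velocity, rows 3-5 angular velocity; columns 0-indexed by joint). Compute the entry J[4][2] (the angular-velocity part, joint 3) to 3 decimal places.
axis z_2 = (0.7071,0.7071,-0.0000); lever o_n−o_2 = (0.0694,-0.6378,1.0000)
cross product → J_v[:, 2] = (0.7071,-0.7071,-0.5000)
J_ω[:, 2] = z_2
entry J[4][2] = 0.7071

0.707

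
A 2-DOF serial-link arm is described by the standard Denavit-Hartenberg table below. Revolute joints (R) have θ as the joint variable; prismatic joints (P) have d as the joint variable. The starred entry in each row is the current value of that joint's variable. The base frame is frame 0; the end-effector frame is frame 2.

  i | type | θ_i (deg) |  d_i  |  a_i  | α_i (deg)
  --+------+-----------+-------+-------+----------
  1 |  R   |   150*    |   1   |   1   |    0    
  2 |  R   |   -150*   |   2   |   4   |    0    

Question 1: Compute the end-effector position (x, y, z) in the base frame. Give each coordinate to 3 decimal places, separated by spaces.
3.134 0.500 3.000

after link 1: o_1 = (-0.8660, 0.5000, 1.0000)
after link 2: o_2 = (3.1340, 0.5000, 3.0000)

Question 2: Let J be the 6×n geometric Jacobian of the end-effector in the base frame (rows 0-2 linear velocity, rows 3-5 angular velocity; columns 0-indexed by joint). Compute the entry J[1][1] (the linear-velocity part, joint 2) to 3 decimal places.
axis z_1 = (0.0000,0.0000,1.0000); lever o_n−o_1 = (4.0000,0.0000,2.0000)
cross product → J_v[:, 1] = (0.0000,4.0000,0.0000)
J_ω[:, 1] = z_1
entry J[1][1] = 4.0000

4.000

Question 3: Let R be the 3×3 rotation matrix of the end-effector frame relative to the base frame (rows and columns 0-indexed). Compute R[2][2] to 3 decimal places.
End-effector z-axis (col 2 of R) = (0.0000,0.0000,1.0000)
R[2][2] = 1.0000

1.000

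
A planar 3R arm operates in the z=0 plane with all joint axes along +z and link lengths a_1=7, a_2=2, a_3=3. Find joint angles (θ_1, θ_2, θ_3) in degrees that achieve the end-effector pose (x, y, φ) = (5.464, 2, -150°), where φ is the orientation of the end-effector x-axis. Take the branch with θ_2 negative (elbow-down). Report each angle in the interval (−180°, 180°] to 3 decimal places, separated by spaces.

wrist centre = target − a_3·(cos φ, sin φ) = (8.0621, 3.5000)
cos θ_2 = (77.2471−7²−2²)/(2·7·2) = 0.8660; θ_2 = -30.0067° (elbow-down)
β = atan2(3.5000,8.0621) = 23.4672°; ψ = atan2(-1.0002,8.7319) = -6.5345°
θ_1 = β − ψ = 30.0017°
θ_3 = φ − θ_1 − θ_2 = -149.9950° (wrapped to (-180°,180°])

30.002 -30.007 -149.995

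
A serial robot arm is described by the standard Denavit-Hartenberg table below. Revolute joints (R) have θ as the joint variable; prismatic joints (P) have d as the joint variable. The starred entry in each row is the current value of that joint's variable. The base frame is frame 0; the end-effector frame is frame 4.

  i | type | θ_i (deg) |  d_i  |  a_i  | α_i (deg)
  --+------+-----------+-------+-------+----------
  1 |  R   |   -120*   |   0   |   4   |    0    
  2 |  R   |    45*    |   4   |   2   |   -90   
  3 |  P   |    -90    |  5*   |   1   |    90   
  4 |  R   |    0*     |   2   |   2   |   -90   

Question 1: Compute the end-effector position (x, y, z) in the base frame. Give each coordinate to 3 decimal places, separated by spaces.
after link 1: o_1 = (-2.0000, -3.4641, 0.0000)
after link 2: o_2 = (-1.4824, -5.3960, 4.0000)
after link 3: o_3 = (3.3473, -4.1019, 5.0000)
after link 4: o_4 = (2.8296, -2.1700, 7.0000)

2.830 -2.170 7.000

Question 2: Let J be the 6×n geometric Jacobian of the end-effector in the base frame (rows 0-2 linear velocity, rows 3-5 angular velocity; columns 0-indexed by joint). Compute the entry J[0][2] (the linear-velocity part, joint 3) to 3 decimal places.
0.966

prismatic axis z_2 = (0.9659,0.2588,0.0000)
J_v[:, 2] = z_2; J_ω[:, 2] = (0,0,0)
entry J[0][2] = 0.9659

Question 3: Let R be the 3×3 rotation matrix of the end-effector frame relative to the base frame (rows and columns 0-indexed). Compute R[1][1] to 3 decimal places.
End-effector y-axis (col 1 of R) = (0.2588,-0.9659,-0.0000)
R[1][1] = -0.9659

-0.966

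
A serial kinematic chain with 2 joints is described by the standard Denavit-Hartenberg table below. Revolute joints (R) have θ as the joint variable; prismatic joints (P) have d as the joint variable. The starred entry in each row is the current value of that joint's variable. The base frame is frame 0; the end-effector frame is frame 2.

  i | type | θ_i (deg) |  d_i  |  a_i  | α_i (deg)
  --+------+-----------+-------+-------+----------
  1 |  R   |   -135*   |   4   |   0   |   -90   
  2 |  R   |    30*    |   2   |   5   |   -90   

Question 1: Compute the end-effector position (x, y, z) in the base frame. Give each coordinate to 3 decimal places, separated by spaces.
-1.648 -4.476 1.500

after link 1: o_1 = (0.0000, 0.0000, 4.0000)
after link 2: o_2 = (-1.6476, -4.4761, 1.5000)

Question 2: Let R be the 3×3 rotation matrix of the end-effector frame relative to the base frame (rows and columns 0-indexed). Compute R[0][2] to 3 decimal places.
0.354

End-effector z-axis (col 2 of R) = (0.3536,0.3536,-0.8660)
R[0][2] = 0.3536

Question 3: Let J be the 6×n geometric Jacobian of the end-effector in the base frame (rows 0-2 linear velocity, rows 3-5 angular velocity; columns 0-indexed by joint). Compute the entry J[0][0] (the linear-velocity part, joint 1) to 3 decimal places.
axis z_0 = ẑ; lever o_n−o_0 = (-1.6476,-4.4761,1.5000)
cross product → J_v[:, 0] = (4.4761,-1.6476,0.0000)
J_ω[:, 0] = z_0
entry J[0][0] = 4.4761

4.476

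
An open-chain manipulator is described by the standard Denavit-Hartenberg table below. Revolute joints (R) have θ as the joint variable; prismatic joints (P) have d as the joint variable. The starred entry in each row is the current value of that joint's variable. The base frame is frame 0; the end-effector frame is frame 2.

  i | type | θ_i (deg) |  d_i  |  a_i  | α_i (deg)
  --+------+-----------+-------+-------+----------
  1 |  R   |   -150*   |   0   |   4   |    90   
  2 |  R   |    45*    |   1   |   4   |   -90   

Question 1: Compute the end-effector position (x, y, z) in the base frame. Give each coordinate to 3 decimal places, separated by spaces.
after link 1: o_1 = (-3.4641, -2.0000, 0.0000)
after link 2: o_2 = (-6.4136, -2.5482, 2.8284)

-6.414 -2.548 2.828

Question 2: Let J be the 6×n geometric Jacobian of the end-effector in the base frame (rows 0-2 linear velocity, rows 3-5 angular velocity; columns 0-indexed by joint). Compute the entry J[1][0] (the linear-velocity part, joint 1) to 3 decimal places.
-6.414

axis z_0 = ẑ; lever o_n−o_0 = (-6.4136,-2.5482,2.8284)
cross product → J_v[:, 0] = (2.5482,-6.4136,0.0000)
J_ω[:, 0] = z_0
entry J[1][0] = -6.4136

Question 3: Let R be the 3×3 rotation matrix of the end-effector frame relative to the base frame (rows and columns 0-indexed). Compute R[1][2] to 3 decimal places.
0.354

End-effector z-axis (col 2 of R) = (0.6124,0.3536,0.7071)
R[1][2] = 0.3536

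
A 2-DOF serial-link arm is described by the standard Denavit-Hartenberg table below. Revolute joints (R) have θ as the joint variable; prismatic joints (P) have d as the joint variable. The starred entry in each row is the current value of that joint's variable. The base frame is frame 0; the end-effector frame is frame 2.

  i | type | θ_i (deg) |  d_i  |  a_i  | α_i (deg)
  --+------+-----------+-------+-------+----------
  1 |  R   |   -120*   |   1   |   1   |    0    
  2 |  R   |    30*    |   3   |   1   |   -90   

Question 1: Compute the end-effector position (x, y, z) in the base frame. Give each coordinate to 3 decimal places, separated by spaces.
-0.500 -1.866 4.000

after link 1: o_1 = (-0.5000, -0.8660, 1.0000)
after link 2: o_2 = (-0.5000, -1.8660, 4.0000)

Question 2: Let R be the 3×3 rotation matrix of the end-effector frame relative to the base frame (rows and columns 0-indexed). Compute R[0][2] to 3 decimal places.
End-effector z-axis (col 2 of R) = (1.0000,0.0000,0.0000)
R[0][2] = 1.0000

1.000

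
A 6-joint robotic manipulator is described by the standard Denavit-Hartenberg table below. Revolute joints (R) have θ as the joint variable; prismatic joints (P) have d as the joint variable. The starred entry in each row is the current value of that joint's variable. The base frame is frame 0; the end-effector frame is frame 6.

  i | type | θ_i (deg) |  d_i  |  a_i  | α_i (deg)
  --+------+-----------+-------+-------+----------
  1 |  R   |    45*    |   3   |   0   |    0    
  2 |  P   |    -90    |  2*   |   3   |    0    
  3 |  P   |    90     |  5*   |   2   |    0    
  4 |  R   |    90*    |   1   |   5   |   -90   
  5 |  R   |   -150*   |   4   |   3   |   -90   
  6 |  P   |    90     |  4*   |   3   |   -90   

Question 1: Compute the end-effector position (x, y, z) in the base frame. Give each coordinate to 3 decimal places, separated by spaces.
-0.284 1.698 15.964

after link 1: o_1 = (0.0000, 0.0000, 3.0000)
after link 2: o_2 = (2.1213, -2.1213, 5.0000)
after link 3: o_3 = (3.5355, -0.7071, 10.0000)
after link 4: o_4 = (0.0000, 2.8284, 11.0000)
after link 5: o_5 = (-0.9913, -1.8371, 12.5000)
after link 6: o_6 = (-0.2842, 1.6984, 15.9641)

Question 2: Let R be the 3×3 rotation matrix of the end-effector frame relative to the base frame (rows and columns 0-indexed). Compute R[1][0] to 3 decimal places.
0.707

End-effector x-axis (col 0 of R) = (0.7071,0.7071,0.0000)
R[1][0] = 0.7071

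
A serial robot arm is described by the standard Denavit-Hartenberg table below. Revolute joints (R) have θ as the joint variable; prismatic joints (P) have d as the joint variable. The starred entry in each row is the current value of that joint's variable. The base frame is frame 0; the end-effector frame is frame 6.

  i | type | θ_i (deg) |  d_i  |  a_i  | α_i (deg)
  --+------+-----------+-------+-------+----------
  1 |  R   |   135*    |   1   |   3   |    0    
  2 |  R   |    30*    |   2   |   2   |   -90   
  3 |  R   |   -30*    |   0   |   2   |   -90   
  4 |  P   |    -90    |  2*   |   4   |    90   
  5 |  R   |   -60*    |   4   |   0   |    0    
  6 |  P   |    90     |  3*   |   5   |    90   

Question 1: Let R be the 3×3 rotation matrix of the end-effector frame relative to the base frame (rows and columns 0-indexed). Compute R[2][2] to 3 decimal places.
End-effector z-axis (col 2 of R) = (0.2888,-0.5950,0.7500)
R[2][2] = 0.7500

0.750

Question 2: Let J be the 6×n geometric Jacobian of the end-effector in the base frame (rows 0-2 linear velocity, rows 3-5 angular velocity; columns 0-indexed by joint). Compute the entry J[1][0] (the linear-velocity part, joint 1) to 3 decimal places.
axis z_0 = ẑ; lever o_n−o_0 = (-4.1999,-5.9457,-3.3971)
cross product → J_v[:, 0] = (5.9457,-4.1999,0.0000)
J_ω[:, 0] = z_0
entry J[1][0] = -4.1999

-4.200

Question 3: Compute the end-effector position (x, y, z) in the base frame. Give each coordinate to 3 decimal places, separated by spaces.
-4.200 -5.946 -3.397

after link 1: o_1 = (-2.1213, 2.1213, 1.0000)
after link 2: o_2 = (-4.0532, 2.6390, 3.0000)
after link 3: o_3 = (-5.7262, 3.0872, 4.0000)
after link 4: o_4 = (-7.7274, -0.5176, 2.2679)
after link 5: o_5 = (-4.3813, -1.4142, 0.2679)
after link 6: o_6 = (-4.1999, -5.9457, -3.3971)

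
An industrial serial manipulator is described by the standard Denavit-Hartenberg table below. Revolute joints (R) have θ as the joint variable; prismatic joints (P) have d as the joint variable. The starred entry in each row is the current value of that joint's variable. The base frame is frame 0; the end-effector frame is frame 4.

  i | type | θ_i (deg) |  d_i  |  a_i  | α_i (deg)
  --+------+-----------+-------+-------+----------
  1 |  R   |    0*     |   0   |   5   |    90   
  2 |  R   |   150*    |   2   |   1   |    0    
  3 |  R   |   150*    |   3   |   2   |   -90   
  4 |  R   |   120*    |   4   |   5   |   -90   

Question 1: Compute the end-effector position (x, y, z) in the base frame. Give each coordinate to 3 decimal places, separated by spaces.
after link 1: o_1 = (5.0000, 0.0000, 0.0000)
after link 2: o_2 = (4.1340, -2.0000, 0.5000)
after link 3: o_3 = (5.1340, -5.0000, -1.2321)
after link 4: o_4 = (7.3481, -0.6699, 2.9330)

7.348 -0.670 2.933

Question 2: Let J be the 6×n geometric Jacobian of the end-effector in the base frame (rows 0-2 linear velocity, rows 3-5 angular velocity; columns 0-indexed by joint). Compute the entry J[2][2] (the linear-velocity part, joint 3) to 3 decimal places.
3.214

axis z_2 = (0.0000,-1.0000,0.0000); lever o_n−o_2 = (3.2141,1.3301,2.4330)
cross product → J_v[:, 2] = (-2.4330,0.0000,3.2141)
J_ω[:, 2] = z_2
entry J[2][2] = 3.2141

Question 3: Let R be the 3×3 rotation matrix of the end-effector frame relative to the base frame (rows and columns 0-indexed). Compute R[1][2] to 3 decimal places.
End-effector z-axis (col 2 of R) = (-0.4330,-0.5000,0.7500)
R[1][2] = -0.5000

-0.500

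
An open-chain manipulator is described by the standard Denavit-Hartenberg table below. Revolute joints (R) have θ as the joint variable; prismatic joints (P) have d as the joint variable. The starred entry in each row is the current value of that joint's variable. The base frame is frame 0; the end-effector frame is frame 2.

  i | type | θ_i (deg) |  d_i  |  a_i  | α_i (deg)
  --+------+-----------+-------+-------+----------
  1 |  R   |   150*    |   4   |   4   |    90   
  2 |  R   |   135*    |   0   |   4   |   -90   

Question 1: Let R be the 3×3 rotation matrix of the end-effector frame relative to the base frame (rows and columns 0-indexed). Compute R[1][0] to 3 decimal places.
End-effector x-axis (col 0 of R) = (0.6124,-0.3536,0.7071)
R[1][0] = -0.3536

-0.354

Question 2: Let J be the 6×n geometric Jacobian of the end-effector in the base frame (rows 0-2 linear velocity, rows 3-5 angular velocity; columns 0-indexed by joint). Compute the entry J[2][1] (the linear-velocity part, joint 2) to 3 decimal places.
-2.828

axis z_1 = (0.5000,0.8660,0.0000); lever o_n−o_1 = (2.4495,-1.4142,2.8284)
cross product → J_v[:, 1] = (2.4495,-1.4142,-2.8284)
J_ω[:, 1] = z_1
entry J[2][1] = -2.8284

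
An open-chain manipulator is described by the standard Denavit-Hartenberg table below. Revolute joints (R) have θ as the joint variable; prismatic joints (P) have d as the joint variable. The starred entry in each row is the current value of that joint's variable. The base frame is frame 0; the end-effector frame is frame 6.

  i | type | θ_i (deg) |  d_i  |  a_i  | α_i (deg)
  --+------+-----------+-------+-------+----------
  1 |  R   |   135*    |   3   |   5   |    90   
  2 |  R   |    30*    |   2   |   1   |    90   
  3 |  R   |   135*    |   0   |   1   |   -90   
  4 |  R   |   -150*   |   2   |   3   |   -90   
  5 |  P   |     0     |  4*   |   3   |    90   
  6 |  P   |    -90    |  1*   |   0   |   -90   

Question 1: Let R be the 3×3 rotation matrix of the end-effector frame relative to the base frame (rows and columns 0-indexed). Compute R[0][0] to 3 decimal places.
-0.160

End-effector x-axis (col 0 of R) = (-0.1603,-0.3397,0.9268)
R[0][0] = -0.1603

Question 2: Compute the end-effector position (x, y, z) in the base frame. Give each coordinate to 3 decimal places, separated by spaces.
after link 1: o_1 = (-3.5355, 3.5355, 3.0000)
after link 2: o_2 = (-2.7337, 5.5621, 3.5000)
after link 3: o_3 = (-1.8007, 5.6291, 3.1464)
after link 4: o_4 = (-4.8890, 4.1194, 2.0589)
after link 5: o_5 = (-7.2021, 5.8344, -2.0287)
after link 6: o_6 = (-7.2691, 4.9014, -2.3823)

-7.269 4.901 -2.382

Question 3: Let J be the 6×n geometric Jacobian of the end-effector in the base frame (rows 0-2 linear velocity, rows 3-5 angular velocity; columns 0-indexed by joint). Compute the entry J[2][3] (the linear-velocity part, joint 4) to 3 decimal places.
-5.053

axis z_3 = (-0.0670,-0.9330,-0.3536); lever o_n−o_3 = (-5.4684,-0.7277,-5.5287)
cross product → J_v[:, 3] = (4.9011,1.5630,-5.0534)
J_ω[:, 3] = z_3
entry J[2][3] = -5.0534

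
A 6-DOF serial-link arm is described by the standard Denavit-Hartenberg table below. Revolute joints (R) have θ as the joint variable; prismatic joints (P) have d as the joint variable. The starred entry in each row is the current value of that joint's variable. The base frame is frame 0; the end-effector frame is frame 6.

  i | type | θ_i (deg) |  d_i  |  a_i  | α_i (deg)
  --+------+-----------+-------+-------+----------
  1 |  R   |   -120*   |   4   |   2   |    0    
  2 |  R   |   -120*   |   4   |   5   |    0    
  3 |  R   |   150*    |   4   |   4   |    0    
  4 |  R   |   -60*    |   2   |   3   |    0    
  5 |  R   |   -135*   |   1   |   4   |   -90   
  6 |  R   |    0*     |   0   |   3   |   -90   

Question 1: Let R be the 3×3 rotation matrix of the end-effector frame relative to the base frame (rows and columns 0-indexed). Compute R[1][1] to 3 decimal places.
-0.259

End-effector y-axis (col 1 of R) = (0.9659,-0.2588,-0.0000)
R[1][1] = -0.2588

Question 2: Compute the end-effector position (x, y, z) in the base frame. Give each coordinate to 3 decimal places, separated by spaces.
after link 1: o_1 = (-1.0000, -1.7321, 4.0000)
after link 2: o_2 = (-3.5000, 2.5981, 8.0000)
after link 3: o_3 = (-3.5000, -1.4019, 12.0000)
after link 4: o_4 = (-6.0981, -2.9019, 14.0000)
after link 5: o_5 = (-5.0628, 0.9618, 15.0000)
after link 6: o_6 = (-4.2863, 3.8596, 15.0000)

-4.286 3.860 15.000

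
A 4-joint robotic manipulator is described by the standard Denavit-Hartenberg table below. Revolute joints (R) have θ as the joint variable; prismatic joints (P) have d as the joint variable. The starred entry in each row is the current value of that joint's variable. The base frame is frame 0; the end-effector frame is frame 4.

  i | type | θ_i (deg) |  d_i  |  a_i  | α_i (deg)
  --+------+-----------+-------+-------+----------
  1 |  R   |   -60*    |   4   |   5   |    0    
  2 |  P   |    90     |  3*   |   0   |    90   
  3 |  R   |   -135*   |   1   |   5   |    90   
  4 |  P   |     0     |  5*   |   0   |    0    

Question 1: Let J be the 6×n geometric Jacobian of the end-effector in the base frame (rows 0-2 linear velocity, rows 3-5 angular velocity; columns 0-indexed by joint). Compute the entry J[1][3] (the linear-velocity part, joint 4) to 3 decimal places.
-0.354

prismatic axis z_3 = (-0.6124,-0.3536,0.7071)
J_v[:, 3] = z_3; J_ω[:, 3] = (0,0,0)
entry J[1][3] = -0.3536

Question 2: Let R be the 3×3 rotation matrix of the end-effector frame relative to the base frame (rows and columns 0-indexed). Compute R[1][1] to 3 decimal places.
-0.866

End-effector y-axis (col 1 of R) = (0.5000,-0.8660,0.0000)
R[1][1] = -0.8660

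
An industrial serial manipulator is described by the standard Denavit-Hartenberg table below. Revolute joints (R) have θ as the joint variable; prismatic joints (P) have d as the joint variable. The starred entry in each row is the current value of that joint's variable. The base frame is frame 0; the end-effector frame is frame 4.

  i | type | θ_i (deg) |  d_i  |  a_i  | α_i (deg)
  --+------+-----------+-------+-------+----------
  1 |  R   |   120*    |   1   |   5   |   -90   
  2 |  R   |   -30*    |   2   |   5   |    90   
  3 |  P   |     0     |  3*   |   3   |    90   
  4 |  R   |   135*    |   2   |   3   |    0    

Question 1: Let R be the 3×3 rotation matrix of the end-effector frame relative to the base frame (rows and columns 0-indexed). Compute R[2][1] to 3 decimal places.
-0.966

End-effector y-axis (col 1 of R) = (0.1294,-0.2241,-0.9659)
R[2][1] = -0.9659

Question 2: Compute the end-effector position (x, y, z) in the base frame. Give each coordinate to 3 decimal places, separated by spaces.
after link 1: o_1 = (-2.5000, 4.3301, 1.0000)
after link 2: o_2 = (-6.3971, 7.0801, 3.5000)
after link 3: o_3 = (-6.9462, 8.0311, 7.5981)
after link 4: o_4 = (-3.7652, 6.5215, 8.3745)

-3.765 6.522 8.375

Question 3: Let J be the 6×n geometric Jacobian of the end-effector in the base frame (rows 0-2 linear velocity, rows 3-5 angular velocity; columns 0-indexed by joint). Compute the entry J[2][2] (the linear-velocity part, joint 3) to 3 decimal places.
0.866

prismatic axis z_2 = (0.2500,-0.4330,0.8660)
J_v[:, 2] = z_2; J_ω[:, 2] = (0,0,0)
entry J[2][2] = 0.8660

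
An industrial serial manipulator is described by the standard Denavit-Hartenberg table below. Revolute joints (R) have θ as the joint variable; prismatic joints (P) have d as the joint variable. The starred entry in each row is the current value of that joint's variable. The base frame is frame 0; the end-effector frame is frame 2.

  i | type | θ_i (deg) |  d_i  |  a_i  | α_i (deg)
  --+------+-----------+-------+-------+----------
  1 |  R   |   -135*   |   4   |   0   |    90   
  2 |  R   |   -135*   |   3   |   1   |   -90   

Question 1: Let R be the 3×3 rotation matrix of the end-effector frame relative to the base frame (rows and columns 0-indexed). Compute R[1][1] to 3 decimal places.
-0.707

End-effector y-axis (col 1 of R) = (0.7071,-0.7071,-0.0000)
R[1][1] = -0.7071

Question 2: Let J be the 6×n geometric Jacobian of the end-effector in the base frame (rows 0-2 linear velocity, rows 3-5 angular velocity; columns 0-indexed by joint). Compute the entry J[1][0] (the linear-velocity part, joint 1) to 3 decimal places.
axis z_0 = ẑ; lever o_n−o_0 = (-1.6213,2.6213,3.2929)
cross product → J_v[:, 0] = (-2.6213,-1.6213,0.0000)
J_ω[:, 0] = z_0
entry J[1][0] = -1.6213

-1.621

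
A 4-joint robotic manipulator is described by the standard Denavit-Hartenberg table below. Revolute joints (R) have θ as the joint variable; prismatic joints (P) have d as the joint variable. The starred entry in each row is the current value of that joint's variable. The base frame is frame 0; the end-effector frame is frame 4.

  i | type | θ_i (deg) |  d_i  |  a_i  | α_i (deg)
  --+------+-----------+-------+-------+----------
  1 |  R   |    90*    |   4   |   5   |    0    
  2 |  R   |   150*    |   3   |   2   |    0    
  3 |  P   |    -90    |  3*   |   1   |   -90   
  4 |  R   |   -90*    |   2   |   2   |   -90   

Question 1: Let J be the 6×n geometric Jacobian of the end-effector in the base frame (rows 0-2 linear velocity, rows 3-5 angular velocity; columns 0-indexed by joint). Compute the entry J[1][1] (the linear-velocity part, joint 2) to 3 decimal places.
-2.866

axis z_1 = (0.0000,0.0000,1.0000); lever o_n−o_1 = (-2.8660,-2.9641,8.0000)
cross product → J_v[:, 1] = (2.9641,-2.8660,0.0000)
J_ω[:, 1] = z_1
entry J[1][1] = -2.8660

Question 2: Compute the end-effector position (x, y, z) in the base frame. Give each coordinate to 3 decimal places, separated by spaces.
-2.866 2.036 12.000

after link 1: o_1 = (0.0000, 5.0000, 4.0000)
after link 2: o_2 = (-1.0000, 3.2679, 7.0000)
after link 3: o_3 = (-1.8660, 3.7679, 10.0000)
after link 4: o_4 = (-2.8660, 2.0359, 12.0000)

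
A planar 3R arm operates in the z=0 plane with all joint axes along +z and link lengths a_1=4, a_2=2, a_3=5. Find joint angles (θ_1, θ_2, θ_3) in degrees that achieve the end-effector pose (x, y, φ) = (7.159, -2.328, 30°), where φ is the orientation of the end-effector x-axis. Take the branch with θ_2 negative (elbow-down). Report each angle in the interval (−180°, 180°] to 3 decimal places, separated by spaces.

wrist centre = target − a_3·(cos φ, sin φ) = (2.8289, -4.8280)
cos θ_2 = (31.3121−4²−2²)/(2·4·2) = 0.7070; θ_2 = -45.0081° (elbow-down)
β = atan2(-4.8280,2.8289) = -59.6327°; ψ = atan2(-1.4144,5.4140) = -14.6413°
θ_1 = β − ψ = -44.9913°
θ_3 = φ − θ_1 − θ_2 = 119.9995° (wrapped to (-180°,180°])

-44.991 -45.008 119.999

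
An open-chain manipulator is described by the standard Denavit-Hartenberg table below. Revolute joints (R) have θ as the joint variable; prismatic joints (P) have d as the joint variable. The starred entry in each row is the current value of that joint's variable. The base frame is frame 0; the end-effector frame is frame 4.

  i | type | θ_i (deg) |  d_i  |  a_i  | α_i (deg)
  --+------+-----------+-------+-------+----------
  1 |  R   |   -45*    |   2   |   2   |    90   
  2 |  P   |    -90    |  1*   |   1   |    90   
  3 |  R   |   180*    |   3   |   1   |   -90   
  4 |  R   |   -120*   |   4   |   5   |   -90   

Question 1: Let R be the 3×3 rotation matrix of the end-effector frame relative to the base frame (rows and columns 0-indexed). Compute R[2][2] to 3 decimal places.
0.866

End-effector z-axis (col 2 of R) = (-0.3536,0.3536,0.8660)
R[2][2] = 0.8660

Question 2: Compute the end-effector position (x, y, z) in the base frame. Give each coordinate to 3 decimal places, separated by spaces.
-1.648 5.890 -0.500

after link 1: o_1 = (1.4142, -1.4142, 2.0000)
after link 2: o_2 = (0.7071, -2.1213, 1.0000)
after link 3: o_3 = (-1.4142, -0.0000, 2.0000)
after link 4: o_4 = (-1.6476, 5.8903, -0.5000)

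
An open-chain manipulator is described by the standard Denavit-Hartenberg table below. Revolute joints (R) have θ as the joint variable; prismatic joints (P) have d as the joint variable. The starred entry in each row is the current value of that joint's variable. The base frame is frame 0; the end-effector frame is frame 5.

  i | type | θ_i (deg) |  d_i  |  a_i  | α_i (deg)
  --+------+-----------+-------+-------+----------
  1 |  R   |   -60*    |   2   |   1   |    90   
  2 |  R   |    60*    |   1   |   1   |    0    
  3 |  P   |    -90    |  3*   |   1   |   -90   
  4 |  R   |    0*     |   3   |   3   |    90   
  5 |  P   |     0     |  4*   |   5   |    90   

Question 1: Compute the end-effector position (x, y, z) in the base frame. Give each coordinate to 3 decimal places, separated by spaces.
after link 1: o_1 = (0.5000, -0.8660, 2.0000)
after link 2: o_2 = (-0.1160, -1.7990, 2.8660)
after link 3: o_3 = (-2.2811, -4.0490, 2.3660)
after link 4: o_4 = (-0.2321, -7.5981, 3.4641)
after link 5: o_5 = (-1.5311, -13.3481, 0.9641)

-1.531 -13.348 0.964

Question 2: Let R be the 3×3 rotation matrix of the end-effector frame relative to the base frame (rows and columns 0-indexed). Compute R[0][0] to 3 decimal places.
0.433

End-effector x-axis (col 0 of R) = (0.4330,-0.7500,-0.5000)
R[0][0] = 0.4330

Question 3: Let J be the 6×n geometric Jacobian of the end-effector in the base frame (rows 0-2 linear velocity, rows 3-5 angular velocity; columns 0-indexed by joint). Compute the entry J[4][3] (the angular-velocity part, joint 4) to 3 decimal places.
-0.433

axis z_3 = (0.2500,-0.4330,0.8660); lever o_n−o_3 = (0.7500,-9.2990,-1.4019)
cross product → J_v[:, 3] = (8.6603,1.0000,-2.0000)
J_ω[:, 3] = z_3
entry J[4][3] = -0.4330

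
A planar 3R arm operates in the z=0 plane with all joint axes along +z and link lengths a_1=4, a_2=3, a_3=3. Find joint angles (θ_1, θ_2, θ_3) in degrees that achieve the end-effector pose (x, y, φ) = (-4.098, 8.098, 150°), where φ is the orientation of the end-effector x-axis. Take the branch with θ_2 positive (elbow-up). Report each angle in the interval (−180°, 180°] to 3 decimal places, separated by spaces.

89.997 30.006 29.997

wrist centre = target − a_3·(cos φ, sin φ) = (-1.4999, 6.5980)
cos θ_2 = (45.7834−4²−3²)/(2·4·3) = 0.8660; θ_2 = 30.0059° (elbow-up)
β = atan2(6.5980,-1.4999) = 102.8074°; ψ = atan2(1.5003,6.5979) = 12.8104°
θ_1 = β − ψ = 89.9970°
θ_3 = φ − θ_1 − θ_2 = 29.9971° (wrapped to (-180°,180°])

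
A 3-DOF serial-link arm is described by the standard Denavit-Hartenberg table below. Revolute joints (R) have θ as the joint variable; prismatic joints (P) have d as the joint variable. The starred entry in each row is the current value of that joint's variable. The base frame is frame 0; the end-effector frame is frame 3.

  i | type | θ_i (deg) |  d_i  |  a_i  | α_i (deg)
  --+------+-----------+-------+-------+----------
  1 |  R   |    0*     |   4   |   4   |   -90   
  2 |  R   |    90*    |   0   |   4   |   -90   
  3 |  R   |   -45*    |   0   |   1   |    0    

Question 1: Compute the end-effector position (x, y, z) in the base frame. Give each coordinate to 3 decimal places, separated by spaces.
4.000 0.707 -0.707

after link 1: o_1 = (4.0000, 0.0000, 4.0000)
after link 2: o_2 = (4.0000, 0.0000, 0.0000)
after link 3: o_3 = (4.0000, 0.7071, -0.7071)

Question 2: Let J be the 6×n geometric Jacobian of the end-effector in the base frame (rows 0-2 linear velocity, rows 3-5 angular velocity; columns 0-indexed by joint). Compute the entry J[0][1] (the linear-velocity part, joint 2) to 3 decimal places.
-4.707

axis z_1 = (0.0000,1.0000,0.0000); lever o_n−o_1 = (0.0000,0.7071,-4.7071)
cross product → J_v[:, 1] = (-4.7071,0.0000,0.0000)
J_ω[:, 1] = z_1
entry J[0][1] = -4.7071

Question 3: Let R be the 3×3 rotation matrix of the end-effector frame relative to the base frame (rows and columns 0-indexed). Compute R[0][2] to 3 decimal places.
-1.000

End-effector z-axis (col 2 of R) = (-1.0000,0.0000,-0.0000)
R[0][2] = -1.0000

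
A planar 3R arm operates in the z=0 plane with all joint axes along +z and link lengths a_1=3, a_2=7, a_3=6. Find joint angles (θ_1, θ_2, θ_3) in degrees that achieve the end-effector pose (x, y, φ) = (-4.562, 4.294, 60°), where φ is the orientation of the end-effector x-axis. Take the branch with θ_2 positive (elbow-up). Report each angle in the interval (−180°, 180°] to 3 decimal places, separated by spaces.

119.999 90.003 -150.002

wrist centre = target − a_3·(cos φ, sin φ) = (-7.5620, -0.9022)
cos θ_2 = (57.9977−3²−7²)/(2·3·7) = -0.0001; θ_2 = 90.0031° (elbow-up)
β = atan2(-0.9022,-7.5620) = -173.1967°; ψ = atan2(7.0000,2.9996) = 66.8040°
θ_1 = β − ψ = -240.0008°
θ_3 = φ − θ_1 − θ_2 = -150.0023° (wrapped to (-180°,180°])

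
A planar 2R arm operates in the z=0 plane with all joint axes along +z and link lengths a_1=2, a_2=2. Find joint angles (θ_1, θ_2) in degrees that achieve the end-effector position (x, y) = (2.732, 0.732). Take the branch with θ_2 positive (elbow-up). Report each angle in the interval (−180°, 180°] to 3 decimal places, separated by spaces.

-30.002 90.003

cos θ_2 = (7.9996−2²−2²)/(2·2·2) = -0.0000; θ_2 = 90.0025° (elbow-up)
β = atan2(0.7320,2.7320) = 14.9993°; ψ = atan2(2.0000,1.9999) = 45.0013°
θ_1 = β − ψ = -30.0020°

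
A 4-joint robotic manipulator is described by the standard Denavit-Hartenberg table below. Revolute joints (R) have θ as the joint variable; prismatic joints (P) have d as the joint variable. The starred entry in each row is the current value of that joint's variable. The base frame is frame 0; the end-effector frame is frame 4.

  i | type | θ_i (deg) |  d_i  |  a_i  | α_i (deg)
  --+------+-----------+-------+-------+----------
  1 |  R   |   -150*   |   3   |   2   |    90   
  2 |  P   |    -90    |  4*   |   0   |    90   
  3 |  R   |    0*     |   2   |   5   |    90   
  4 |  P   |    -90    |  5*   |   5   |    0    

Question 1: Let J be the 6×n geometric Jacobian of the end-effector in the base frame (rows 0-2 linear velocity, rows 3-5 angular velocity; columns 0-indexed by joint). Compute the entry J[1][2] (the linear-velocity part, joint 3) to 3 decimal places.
axis z_2 = (0.8660,0.5000,-0.0000); lever o_n−o_2 = (-0.0981,-5.8301,-5.0000)
cross product → J_v[:, 2] = (-2.5000,4.3301,-5.0000)
J_ω[:, 2] = z_2
entry J[1][2] = 4.3301

4.330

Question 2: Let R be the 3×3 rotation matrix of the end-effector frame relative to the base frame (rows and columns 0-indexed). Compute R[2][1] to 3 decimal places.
-1.000

End-effector y-axis (col 1 of R) = (-0.0000,0.0000,-1.0000)
R[2][1] = -1.0000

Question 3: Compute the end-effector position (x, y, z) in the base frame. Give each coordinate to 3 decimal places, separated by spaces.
-3.830 -3.366 -2.000

after link 1: o_1 = (-1.7321, -1.0000, 3.0000)
after link 2: o_2 = (-3.7321, 2.4641, 3.0000)
after link 3: o_3 = (-2.0000, 3.4641, -2.0000)
after link 4: o_4 = (-3.8301, -3.3660, -2.0000)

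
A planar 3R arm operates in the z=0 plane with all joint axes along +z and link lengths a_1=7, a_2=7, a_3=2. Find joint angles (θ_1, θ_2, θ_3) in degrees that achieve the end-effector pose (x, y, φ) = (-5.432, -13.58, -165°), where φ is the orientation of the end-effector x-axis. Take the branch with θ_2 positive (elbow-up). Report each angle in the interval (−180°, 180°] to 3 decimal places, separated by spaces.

-119.997 29.993 -74.996

wrist centre = target − a_3·(cos φ, sin φ) = (-3.5001, -13.0624)
cos θ_2 = (182.8763−7²−7²)/(2·7·7) = 0.8661; θ_2 = 29.9932° (elbow-up)
β = atan2(-13.0624,-3.5001) = -105.0004°; ψ = atan2(3.4993,13.0626) = 14.9966°
θ_1 = β − ψ = -119.9970°
θ_3 = φ − θ_1 − θ_2 = -74.9962° (wrapped to (-180°,180°])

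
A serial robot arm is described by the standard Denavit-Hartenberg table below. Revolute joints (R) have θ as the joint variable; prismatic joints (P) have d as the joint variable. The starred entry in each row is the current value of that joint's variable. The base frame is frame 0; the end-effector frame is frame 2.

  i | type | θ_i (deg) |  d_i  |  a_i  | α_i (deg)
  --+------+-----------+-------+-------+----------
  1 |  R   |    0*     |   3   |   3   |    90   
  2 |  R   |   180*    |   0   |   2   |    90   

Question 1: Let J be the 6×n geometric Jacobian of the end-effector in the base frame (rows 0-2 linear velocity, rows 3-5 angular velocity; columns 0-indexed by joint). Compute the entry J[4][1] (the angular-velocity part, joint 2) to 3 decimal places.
-1.000

axis z_1 = (0.0000,-1.0000,0.0000); lever o_n−o_1 = (-2.0000,0.0000,0.0000)
cross product → J_v[:, 1] = (-0.0000,-0.0000,-2.0000)
J_ω[:, 1] = z_1
entry J[4][1] = -1.0000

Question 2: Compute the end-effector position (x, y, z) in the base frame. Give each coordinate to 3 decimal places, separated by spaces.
1.000 0.000 3.000

after link 1: o_1 = (3.0000, 0.0000, 3.0000)
after link 2: o_2 = (1.0000, 0.0000, 3.0000)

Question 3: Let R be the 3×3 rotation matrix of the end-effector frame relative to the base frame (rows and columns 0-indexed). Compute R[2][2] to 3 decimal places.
1.000

End-effector z-axis (col 2 of R) = (0.0000,0.0000,1.0000)
R[2][2] = 1.0000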